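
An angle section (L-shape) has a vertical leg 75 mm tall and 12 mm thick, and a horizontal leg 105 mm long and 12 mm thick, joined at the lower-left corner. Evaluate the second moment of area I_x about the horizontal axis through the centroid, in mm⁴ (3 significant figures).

Split into non-overlapping primitives; take the origin at the lower-left of the bounding box.
Vertical leg: 12 × 75, A = 900 mm², y = 37.5 mm, Ī = 421 875 mm⁴.
Horizontal leg (remainder): 93 × 12, A = 1 116 mm², y = 6 mm, Ī = 13 392 mm⁴.
Centroid: ȳ = ΣA·y / ΣA = 20.063 mm.
Transfer each piece to the horizontal axis through the centroid using Ī + A·d² with d = y − 20.063:
  vertical leg: d = 17.438 mm → contributes +695 535 mm⁴
  horizontal leg (remainder): d = -14.063 mm → contributes +234 085 mm⁴
Total I = 929 620 mm⁴.

I_x ≈ 9.30 × 10⁵ mm⁴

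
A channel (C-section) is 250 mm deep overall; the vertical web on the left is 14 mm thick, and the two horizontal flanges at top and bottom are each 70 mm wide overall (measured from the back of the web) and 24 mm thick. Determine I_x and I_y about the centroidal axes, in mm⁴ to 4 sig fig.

Break the section into simple shapes (no overlaps), measuring from the bottom-left corner of the bounding box.
Web: 14 × 250, A = 3 500 mm², y = 125 mm, Ī = 18 229 167 mm⁴.
Top flange (beyond web): 56 × 24, A = 1 344 mm², y = 238 mm, Ī = 64 512 mm⁴.
Bottom flange (beyond web): 56 × 24, A = 1 344 mm², y = 12 mm, Ī = 64 512 mm⁴.
By symmetry the centroid is at mid-height, ȳ = 125 mm.
Transfer each piece to the centroidal x-axis using Ī + A·d² with d = y − 125:
  web: d = 0 mm → contributes +18 229 167 mm⁴
  top flange (beyond web): d = 113 mm → contributes +17 226 048 mm⁴
  bottom flange (beyond web): d = -113 mm → contributes +17 226 048 mm⁴
Total I = 52 681 263 mm⁴.
For the y-axis: x̄ = 22.2036 mm.
Repeating about the centroidal y-axis gives I_y = 2 622 074 mm⁴.

I_x ≈ 5.268 × 10⁷ mm⁴, I_y ≈ 2.622 × 10⁶ mm⁴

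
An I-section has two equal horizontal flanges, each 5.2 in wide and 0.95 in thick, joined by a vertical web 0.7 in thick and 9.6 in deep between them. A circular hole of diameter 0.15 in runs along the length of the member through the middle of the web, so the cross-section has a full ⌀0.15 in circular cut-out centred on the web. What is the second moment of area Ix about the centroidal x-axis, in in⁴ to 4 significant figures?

Decompose the section into non-overlapping parts with the origin at the bottom-left of its bounding rectangle.
Bottom flange: 5.2 × 0.95, A = 4.94 in², y = 0.475 in, Ī = 0.371529 in⁴.
Web: 0.7 × 9.6, A = 6.72 in², y = 5.75 in, Ī = 51.6096 in⁴.
Top flange: 5.2 × 0.95, A = 4.94 in², y = 11.025 in, Ī = 0.371529 in⁴.
Hole (subtracted): ⌀0.15, A = 0.0176715 in², y = 5.75 in, Ī = 0.0000248505 in⁴.
By symmetry the centroid is at mid-height, ȳ = 5.75 in.
Transfer each piece to the centroidal x-axis using Ī + A·d² with d = y − 5.75:
  bottom flange: d = -5.275 in → contributes +137.83 in⁴
  web: d = 0 in → contributes +51.6096 in⁴
  top flange: d = 5.275 in → contributes +137.83 in⁴
  hole: d = 0 in → contributes −0.0000248505 in⁴
Total I = 327.27 in⁴.

Ix ≈ 327.3 in⁴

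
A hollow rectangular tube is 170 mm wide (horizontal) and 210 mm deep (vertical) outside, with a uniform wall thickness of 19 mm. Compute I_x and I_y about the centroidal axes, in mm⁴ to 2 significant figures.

Treat the section as a set of non-overlapping primitives; coordinates are from the bounding-box lower-left.
Outer rectangle: 170 × 210, A = 35 700 mm², y = 105 mm, Ī = 131 197 500 mm⁴.
Inner void (subtracted): 132 × 172, A = 22 704 mm², y = 105 mm, Ī = 55 972 928 mm⁴.
By symmetry the centroid is at mid-height, ȳ = 105 mm.
All pieces are centred on the centroidal x-axis, so I = ΣĪ (holes subtracted) = 75 224 572 mm⁴.
Repeating about the centroidal y-axis gives I_y = 53 011 292 mm⁴.

I_x ≈ 7.5 × 10⁷ mm⁴, I_y ≈ 5.3 × 10⁷ mm⁴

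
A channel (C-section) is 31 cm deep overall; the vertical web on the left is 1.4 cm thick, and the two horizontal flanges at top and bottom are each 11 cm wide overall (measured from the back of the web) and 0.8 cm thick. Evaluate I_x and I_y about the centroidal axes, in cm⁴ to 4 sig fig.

I_x ≈ 6979 cm⁴, I_y ≈ 468.2 cm⁴

Treat the section as a set of non-overlapping primitives; coordinates are from the bounding-box lower-left.
Web: 1.4 × 31, A = 43.4 cm², y = 15.5 cm, Ī = 3475.62 cm⁴.
Top flange (beyond web): 9.6 × 0.8, A = 7.68 cm², y = 30.6 cm, Ī = 0.4096 cm⁴.
Bottom flange (beyond web): 9.6 × 0.8, A = 7.68 cm², y = 0.4 cm, Ī = 0.4096 cm⁴.
By symmetry the centroid is at mid-height, ȳ = 15.5 cm.
Transfer each piece to the centroidal x-axis using Ī + A·d² with d = y − 15.5:
  web: d = 0 cm → contributes +3475.62 cm⁴
  top flange (beyond web): d = 15.1 cm → contributes +1751.53 cm⁴
  bottom flange (beyond web): d = -15.1 cm → contributes +1751.53 cm⁴
Total I = 6978.67 cm⁴.
For the y-axis: x̄ = 2.13771 cm.
Repeating about the centroidal y-axis gives I_y = 468.235 cm⁴.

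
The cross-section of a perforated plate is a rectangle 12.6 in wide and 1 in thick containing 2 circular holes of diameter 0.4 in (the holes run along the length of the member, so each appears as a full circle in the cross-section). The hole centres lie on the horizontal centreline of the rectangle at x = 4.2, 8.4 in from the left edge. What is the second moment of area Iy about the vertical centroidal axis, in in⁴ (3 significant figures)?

Iy ≈ 166 in⁴

Treat the section as a set of non-overlapping primitives; coordinates are from the bounding-box lower-left.
Plate: 12.6 × 1, A = 12.6 in², x = 6.3 in, Ī = 166.7 in⁴.
Hole 1 (subtracted): ⌀0.4, A = 0.12566 in², x = 4.2 in, Ī = 0.0012566 in⁴.
Hole 2 (subtracted): ⌀0.4, A = 0.12566 in², x = 8.4 in, Ī = 0.0012566 in⁴.
By symmetry the centroid is at mid-width, x̄ = 6.3 in.
Transfer each piece to the vertical centroidal axis using Ī + A·d² with d = x − 6.3:
  plate: d = 0 in → contributes +166.7 in⁴
  hole 1: d = -2.1 in → contributes −0.55543 in⁴
  hole 2: d = 2.1 in → contributes −0.55543 in⁴
Total I = 165.59 in⁴.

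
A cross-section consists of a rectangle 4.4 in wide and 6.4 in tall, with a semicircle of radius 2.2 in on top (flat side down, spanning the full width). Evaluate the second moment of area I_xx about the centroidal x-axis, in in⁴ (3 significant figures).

Split into non-overlapping primitives; take the origin at the lower-left of the bounding box.
Rectangular body: 4.4 × 6.4, A = 28.16 in², y = 3.2 in, Ī = 96.119 in⁴.
Semicircular cap: semicircle r = 2.2, A = 7.6027 in², y = 7.3337 in, Ī = 2.5711 in⁴.
Centroid: ȳ = ΣA·y / ΣA = 4.0788 in.
Transfer each piece to the centroidal x-axis using Ī + A·d² with d = y − 4.0788:
  rectangular body: d = -0.87877 in → contributes +117.87 in⁴
  semicircular cap: d = 3.2549 in → contributes +83.118 in⁴
Total I = 200.98 in⁴.

I_xx ≈ 201 in⁴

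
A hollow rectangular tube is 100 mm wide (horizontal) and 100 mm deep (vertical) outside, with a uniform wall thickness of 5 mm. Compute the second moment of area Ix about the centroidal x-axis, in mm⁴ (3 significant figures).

Ix ≈ 2.87 × 10⁶ mm⁴

Break the section into simple shapes (no overlaps), measuring from the bottom-left corner of the bounding box.
Outer rectangle: 100 × 100, A = 10 000 mm², y = 50 mm, Ī = 8 333 333 mm⁴.
Inner void (subtracted): 90 × 90, A = 8 100 mm², y = 50 mm, Ī = 5 467 500 mm⁴.
By symmetry the centroid is at mid-height, ȳ = 50 mm.
All pieces are centred on the centroidal x-axis, so I = ΣĪ (holes subtracted) = 2 865 833 mm⁴.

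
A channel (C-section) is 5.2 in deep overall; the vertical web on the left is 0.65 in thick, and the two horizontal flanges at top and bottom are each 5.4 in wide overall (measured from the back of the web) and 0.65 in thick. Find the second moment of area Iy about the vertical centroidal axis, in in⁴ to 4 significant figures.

Iy ≈ 27.65 in⁴

Break the section into simple shapes (no overlaps), measuring from the bottom-left corner of the bounding box.
Web: 0.65 × 5.2, A = 3.38 in², x = 0.325 in, Ī = 0.119004 in⁴.
Top flange (beyond web): 4.75 × 0.65, A = 3.0875 in², x = 3.025 in, Ī = 5.80514 in⁴.
Bottom flange (beyond web): 4.75 × 0.65, A = 3.0875 in², x = 3.025 in, Ī = 5.80514 in⁴.
Centroid: x̄ = ΣA·x / ΣA = 2.0699 in.
Transfer each piece to the vertical centroidal axis using Ī + A·d² with d = x − 2.0699:
  web: d = -1.7449 in → contributes +10.41 in⁴
  top flange (beyond web): d = 0.955102 in → contributes +8.62162 in⁴
  bottom flange (beyond web): d = 0.955102 in → contributes +8.62162 in⁴
Total I = 27.6532 in⁴.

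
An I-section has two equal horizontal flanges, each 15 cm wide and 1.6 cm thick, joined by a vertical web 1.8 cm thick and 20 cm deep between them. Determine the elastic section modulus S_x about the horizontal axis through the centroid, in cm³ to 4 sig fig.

Decompose the section into non-overlapping parts with the origin at the bottom-left of its bounding rectangle.
Bottom flange: 15 × 1.6, A = 24 cm², y = 0.8 cm, Ī = 5.12 cm⁴.
Web: 1.8 × 20, A = 36 cm², y = 11.6 cm, Ī = 1 200 cm⁴.
Top flange: 15 × 1.6, A = 24 cm², y = 22.4 cm, Ī = 5.12 cm⁴.
By symmetry the centroid is at mid-height, ȳ = 11.6 cm.
Transfer each piece to the horizontal axis through the centroid using Ī + A·d² with d = y − 11.6:
  bottom flange: d = -10.8 cm → contributes +2804.48 cm⁴
  web: d = 0 cm → contributes +1 200 cm⁴
  top flange: d = 10.8 cm → contributes +2804.48 cm⁴
Total I = 6808.96 cm⁴.
Extreme fibre distance c = 11.6 cm; S = I/c = 586.979 cm³.

S_x ≈ 587.0 cm³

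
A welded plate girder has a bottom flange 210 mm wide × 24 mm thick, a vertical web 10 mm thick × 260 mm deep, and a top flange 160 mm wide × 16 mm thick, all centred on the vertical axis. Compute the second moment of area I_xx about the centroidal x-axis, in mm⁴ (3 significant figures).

I_xx ≈ 1.52 × 10⁸ mm⁴

Decompose the section into non-overlapping parts with the origin at the bottom-left of its bounding rectangle.
Bottom plate: 210 × 24, A = 5 040 mm², y = 12 mm, Ī = 241 920 mm⁴.
Web plate: 10 × 260, A = 2 600 mm², y = 154 mm, Ī = 14 646 667 mm⁴.
Top plate: 160 × 16, A = 2 560 mm², y = 292 mm, Ī = 54 613 mm⁴.
Centroid: ȳ = ΣA·y / ΣA = 118.47 mm.
Transfer each piece to the centroidal x-axis using Ī + A·d² with d = y − 118.47:
  bottom plate: d = -106.47 mm → contributes +57 375 290 mm⁴
  web plate: d = 35.529 mm → contributes +17 928 748 mm⁴
  top plate: d = 173.53 mm → contributes +77 142 503 mm⁴
Total I = 152 446 541 mm⁴.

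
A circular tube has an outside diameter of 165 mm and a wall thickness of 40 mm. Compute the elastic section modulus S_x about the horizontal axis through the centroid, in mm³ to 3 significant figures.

S_x ≈ 4.10 × 10⁵ mm³

Decompose the section into non-overlapping parts with the origin at the bottom-left of its bounding rectangle.
Outer circle: ⌀165, A = 21 382 mm², y = 82.5 mm, Ī = 36 383 601 mm⁴.
Bore (subtracted): ⌀85, A = 5674.5 mm², y = 82.5 mm, Ī = 2 562 392 mm⁴.
By symmetry the centroid is at mid-height, ȳ = 82.5 mm.
All pieces are centred on the horizontal axis through the centroid, so I = ΣĪ (holes subtracted) = 33 821 208 mm⁴.
Extreme fibre distance c = 82.5 mm; S = I/c = 409 954 mm³.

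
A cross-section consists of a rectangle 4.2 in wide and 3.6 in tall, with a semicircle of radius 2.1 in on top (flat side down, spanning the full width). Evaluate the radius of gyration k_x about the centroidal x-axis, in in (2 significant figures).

Split into non-overlapping primitives; take the origin at the lower-left of the bounding box.
Rectangular body: 4.2 × 3.6, A = 15.12 in², y = 1.8 in, Ī = 16.33 in⁴.
Semicircular cap: semicircle r = 2.1, A = 6.927 in², y = 4.491 in, Ī = 2.135 in⁴.
Centroid: ȳ = ΣA·y / ΣA = 2.646 in.
Transfer each piece to the centroidal x-axis using Ī + A·d² with d = y − 2.646:
  rectangular body: d = -0.8456 in → contributes +27.14 in⁴
  semicircular cap: d = 1.846 in → contributes +25.73 in⁴
Total I = 52.87 in⁴.
Radius of gyration: k = √(I/A) = √(52.87 / 22.05) = 1.549 in.

k_x ≈ 1.5 in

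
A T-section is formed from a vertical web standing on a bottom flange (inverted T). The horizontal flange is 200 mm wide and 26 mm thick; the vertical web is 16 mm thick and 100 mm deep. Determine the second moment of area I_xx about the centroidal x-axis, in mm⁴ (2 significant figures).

I_xx ≈ 6.5 × 10⁶ mm⁴

Split into non-overlapping primitives; take the origin at the lower-left of the bounding box.
Flange: 200 × 26, A = 5 200 mm², y = 13 mm, Ī = 292 933 mm⁴.
Web: 16 × 100, A = 1 600 mm², y = 76 mm, Ī = 1 333 333 mm⁴.
Centroid: ȳ = ΣA·y / ΣA = 27.82 mm.
Transfer each piece to the centroidal x-axis using Ī + A·d² with d = y − 27.82:
  flange: d = -14.82 mm → contributes +1 435 566 mm⁴
  web: d = 48.18 mm → contributes +5 046 889 mm⁴
Total I = 6 482 455 mm⁴.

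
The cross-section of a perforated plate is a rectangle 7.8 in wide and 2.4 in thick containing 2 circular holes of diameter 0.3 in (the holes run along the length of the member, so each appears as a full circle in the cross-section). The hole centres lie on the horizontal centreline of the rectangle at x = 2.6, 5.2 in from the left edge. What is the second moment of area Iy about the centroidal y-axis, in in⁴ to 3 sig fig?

Split into non-overlapping primitives; take the origin at the lower-left of the bounding box.
Plate: 7.8 × 2.4, A = 18.72 in², x = 3.9 in, Ī = 94.91 in⁴.
Hole 1 (subtracted): ⌀0.3, A = 0.070686 in², x = 2.6 in, Ī = 0.00039761 in⁴.
Hole 2 (subtracted): ⌀0.3, A = 0.070686 in², x = 5.2 in, Ī = 0.00039761 in⁴.
By symmetry the centroid is at mid-width, x̄ = 3.9 in.
Transfer each piece to the centroidal y-axis using Ī + A·d² with d = x − 3.9:
  plate: d = 0 in → contributes +94.91 in⁴
  hole 1: d = -1.3 in → contributes −0.11986 in⁴
  hole 2: d = 1.3 in → contributes −0.11986 in⁴
Total I = 94.671 in⁴.

Iy ≈ 94.7 in⁴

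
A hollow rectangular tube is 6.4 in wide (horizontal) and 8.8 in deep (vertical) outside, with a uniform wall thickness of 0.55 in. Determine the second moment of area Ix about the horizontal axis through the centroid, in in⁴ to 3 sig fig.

Split into non-overlapping primitives; take the origin at the lower-left of the bounding box.
Outer rectangle: 6.4 × 8.8, A = 56.32 in², y = 4.4 in, Ī = 363.45 in⁴.
Inner void (subtracted): 5.3 × 7.7, A = 40.81 in², y = 4.4 in, Ī = 201.64 in⁴.
By symmetry the centroid is at mid-height, ȳ = 4.4 in.
All pieces are centred on the horizontal axis through the centroid, so I = ΣĪ (holes subtracted) = 161.82 in⁴.

Ix ≈ 162 in⁴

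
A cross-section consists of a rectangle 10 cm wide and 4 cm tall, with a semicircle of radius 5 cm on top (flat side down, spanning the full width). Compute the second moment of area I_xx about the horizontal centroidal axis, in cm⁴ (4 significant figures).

Decompose the section into non-overlapping parts with the origin at the bottom-left of its bounding rectangle.
Rectangular body: 10 × 4, A = 40 cm², y = 2 cm, Ī = 53.3333 cm⁴.
Semicircular cap: semicircle r = 5, A = 39.2699 cm², y = 6.12207 cm, Ī = 68.5981 cm⁴.
Centroid: ȳ = ΣA·y / ΣA = 4.04205 cm.
Transfer each piece to the horizontal centroidal axis using Ī + A·d² with d = y − 4.04205:
  rectangular body: d = -2.04205 cm → contributes +220.132 cm⁴
  semicircular cap: d = 2.08002 cm → contributes +238.498 cm⁴
Total I = 458.63 cm⁴.

I_xx ≈ 458.6 cm⁴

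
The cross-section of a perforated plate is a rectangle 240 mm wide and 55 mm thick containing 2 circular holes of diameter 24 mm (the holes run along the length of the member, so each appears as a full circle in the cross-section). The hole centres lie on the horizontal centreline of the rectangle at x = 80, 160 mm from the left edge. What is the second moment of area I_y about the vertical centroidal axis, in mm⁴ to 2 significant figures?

Treat the section as a set of non-overlapping primitives; coordinates are from the bounding-box lower-left.
Plate: 240 × 55, A = 13 200 mm², x = 120 mm, Ī = 63 360 000 mm⁴.
Hole 1 (subtracted): ⌀24, A = 452.4 mm², x = 80 mm, Ī = 16 286 mm⁴.
Hole 2 (subtracted): ⌀24, A = 452.4 mm², x = 160 mm, Ī = 16 286 mm⁴.
By symmetry the centroid is at mid-width, x̄ = 120 mm.
Transfer each piece to the vertical centroidal axis using Ī + A·d² with d = x − 120:
  plate: d = 0 mm → contributes +63 360 000 mm⁴
  hole 1: d = -40 mm → contributes −740 109 mm⁴
  hole 2: d = 40 mm → contributes −740 109 mm⁴
Total I = 61 879 782 mm⁴.

I_y ≈ 6.2 × 10⁷ mm⁴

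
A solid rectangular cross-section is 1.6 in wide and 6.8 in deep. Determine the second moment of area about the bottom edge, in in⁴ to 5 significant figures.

The section: 1.6 × 6.8, A = 10.88 in², y = 3.4 in, Ī = 41.92427 in⁴.
Transfer it to the base of the section using Ī + A·d² with d = y − 0:
  the section: d = 3.4 in → contributes +167.6971 in⁴
Total I = 167.6971 in⁴.

I_base ≈ 167.70 in⁴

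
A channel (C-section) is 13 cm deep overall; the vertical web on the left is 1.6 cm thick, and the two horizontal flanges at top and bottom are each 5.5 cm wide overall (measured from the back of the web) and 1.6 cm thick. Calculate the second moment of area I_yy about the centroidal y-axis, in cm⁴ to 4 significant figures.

I_yy ≈ 79.24 cm⁴

Decompose the section into non-overlapping parts with the origin at the bottom-left of its bounding rectangle.
Web: 1.6 × 13, A = 20.8 cm², x = 0.8 cm, Ī = 4.43733 cm⁴.
Top flange (beyond web): 3.9 × 1.6, A = 6.24 cm², x = 3.55 cm, Ī = 7.9092 cm⁴.
Bottom flange (beyond web): 3.9 × 1.6, A = 6.24 cm², x = 3.55 cm, Ī = 7.9092 cm⁴.
Centroid: x̄ = ΣA·x / ΣA = 1.83125 cm.
Transfer each piece to the centroidal y-axis using Ī + A·d² with d = x − 1.83125:
  web: d = -1.03125 cm → contributes +26.5576 cm⁴
  top flange (beyond web): d = 1.71875 cm → contributes +26.3428 cm⁴
  bottom flange (beyond web): d = 1.71875 cm → contributes +26.3428 cm⁴
Total I = 79.2432 cm⁴.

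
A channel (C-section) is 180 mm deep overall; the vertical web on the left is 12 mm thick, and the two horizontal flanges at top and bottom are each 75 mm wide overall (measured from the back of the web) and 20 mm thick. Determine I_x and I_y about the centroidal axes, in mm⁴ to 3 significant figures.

Break the section into simple shapes (no overlaps), measuring from the bottom-left corner of the bounding box.
Web: 12 × 180, A = 2 160 mm², y = 90 mm, Ī = 5 832 000 mm⁴.
Top flange (beyond web): 63 × 20, A = 1 260 mm², y = 170 mm, Ī = 42 000 mm⁴.
Bottom flange (beyond web): 63 × 20, A = 1 260 mm², y = 10 mm, Ī = 42 000 mm⁴.
By symmetry the centroid is at mid-height, ȳ = 90 mm.
Transfer each piece to the centroidal x-axis using Ī + A·d² with d = y − 90:
  web: d = 0 mm → contributes +5 832 000 mm⁴
  top flange (beyond web): d = 80 mm → contributes +8 106 000 mm⁴
  bottom flange (beyond web): d = -80 mm → contributes +8 106 000 mm⁴
Total I = 22 044 000 mm⁴.
For the y-axis: x̄ = 26.192 mm.
Repeating about the centroidal y-axis gives I_y = 2 494 987 mm⁴.

I_x ≈ 2.20 × 10⁷ mm⁴, I_y ≈ 2.49 × 10⁶ mm⁴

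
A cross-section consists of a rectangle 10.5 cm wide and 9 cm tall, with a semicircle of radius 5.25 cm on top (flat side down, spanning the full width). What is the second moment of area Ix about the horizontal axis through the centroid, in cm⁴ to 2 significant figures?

Break the section into simple shapes (no overlaps), measuring from the bottom-left corner of the bounding box.
Rectangular body: 10.5 × 9, A = 94.5 cm², y = 4.5 cm, Ī = 637.9 cm⁴.
Semicircular cap: semicircle r = 5.25, A = 43.3 cm², y = 11.23 cm, Ī = 83.38 cm⁴.
Centroid: ȳ = ΣA·y / ΣA = 6.614 cm.
Transfer each piece to the horizontal axis through the centroid using Ī + A·d² with d = y − 6.614:
  rectangular body: d = -2.114 cm → contributes +1 060 cm⁴
  semicircular cap: d = 4.614 cm → contributes +1 005 cm⁴
Total I = 2 065 cm⁴.

Ix ≈ 2100 cm⁴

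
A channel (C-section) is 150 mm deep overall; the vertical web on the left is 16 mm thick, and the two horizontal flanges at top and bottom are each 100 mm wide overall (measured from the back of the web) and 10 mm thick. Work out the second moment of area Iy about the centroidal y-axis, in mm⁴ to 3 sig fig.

Split into non-overlapping primitives; take the origin at the lower-left of the bounding box.
Web: 16 × 150, A = 2 400 mm², x = 8 mm, Ī = 51 200 mm⁴.
Top flange (beyond web): 84 × 10, A = 840 mm², x = 58 mm, Ī = 493 920 mm⁴.
Bottom flange (beyond web): 84 × 10, A = 840 mm², x = 58 mm, Ī = 493 920 mm⁴.
Centroid: x̄ = ΣA·x / ΣA = 28.588 mm.
Transfer each piece to the centroidal y-axis using Ī + A·d² with d = x − 28.588:
  web: d = -20.588 mm → contributes +1 068 501 mm⁴
  top flange (beyond web): d = 29.412 mm → contributes +1 220 564 mm⁴
  bottom flange (beyond web): d = 29.412 mm → contributes +1 220 564 mm⁴
Total I = 3 509 628 mm⁴.

Iy ≈ 3.51 × 10⁶ mm⁴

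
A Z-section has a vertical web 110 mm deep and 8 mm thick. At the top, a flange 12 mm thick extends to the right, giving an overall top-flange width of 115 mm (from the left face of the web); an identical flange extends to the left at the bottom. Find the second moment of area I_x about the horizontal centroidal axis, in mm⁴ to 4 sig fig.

I_x ≈ 7.084 × 10⁶ mm⁴

Decompose the section into non-overlapping parts with the origin at the bottom-left of its bounding rectangle.
Web: 8 × 110, A = 880 mm², y = 55 mm, Ī = 887 333 mm⁴.
Top flange (beyond web): 107 × 12, A = 1 284 mm², y = 104 mm, Ī = 15 408 mm⁴.
Bottom flange (beyond web): 107 × 12, A = 1 284 mm², y = 6 mm, Ī = 15 408 mm⁴.
Centroid: ȳ = ΣA·y / ΣA = 55 mm.
Transfer each piece to the horizontal centroidal axis using Ī + A·d² with d = y − 55:
  web: d = 0 mm → contributes +887 333 mm⁴
  top flange (beyond web): d = 49 mm → contributes +3 098 292 mm⁴
  bottom flange (beyond web): d = -49 mm → contributes +3 098 292 mm⁴
Total I = 7 083 917 mm⁴.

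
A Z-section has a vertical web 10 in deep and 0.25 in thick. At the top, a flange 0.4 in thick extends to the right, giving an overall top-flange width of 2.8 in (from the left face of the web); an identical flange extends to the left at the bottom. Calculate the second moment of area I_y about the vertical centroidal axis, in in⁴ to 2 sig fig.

I_y ≈ 5.1 in⁴

Split into non-overlapping primitives; take the origin at the lower-left of the bounding box.
Web: 0.25 × 10, A = 2.5 in², x = 2.675 in, Ī = 0.01302 in⁴.
Top flange (beyond web): 2.55 × 0.4, A = 1.02 in², x = 4.075 in, Ī = 0.5527 in⁴.
Bottom flange (beyond web): 2.55 × 0.4, A = 1.02 in², x = 1.275 in, Ī = 0.5527 in⁴.
Centroid: x̄ = ΣA·x / ΣA = 2.675 in.
Transfer each piece to the vertical centroidal axis using Ī + A·d² with d = x − 2.675:
  web: d = 0 in → contributes +0.01302 in⁴
  top flange (beyond web): d = 1.4 in → contributes +2.552 in⁴
  bottom flange (beyond web): d = -1.4 in → contributes +2.552 in⁴
Total I = 5.117 in⁴.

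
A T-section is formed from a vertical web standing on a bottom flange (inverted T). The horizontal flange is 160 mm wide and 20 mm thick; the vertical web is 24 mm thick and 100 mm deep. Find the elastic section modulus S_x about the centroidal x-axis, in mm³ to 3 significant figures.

S_x ≈ 8.36 × 10⁴ mm³

Split into non-overlapping primitives; take the origin at the lower-left of the bounding box.
Flange: 160 × 20, A = 3 200 mm², y = 10 mm, Ī = 106 667 mm⁴.
Web: 24 × 100, A = 2 400 mm², y = 70 mm, Ī = 2 000 000 mm⁴.
Centroid: ȳ = ΣA·y / ΣA = 35.714 mm.
Transfer each piece to the centroidal x-axis using Ī + A·d² with d = y − 35.714:
  flange: d = -25.714 mm → contributes +2 222 585 mm⁴
  web: d = 34.286 mm → contributes +4 821 224 mm⁴
Total I = 7 043 810 mm⁴.
Extreme fibre distance c = 84.286 mm; S = I/c = 83 571 mm³.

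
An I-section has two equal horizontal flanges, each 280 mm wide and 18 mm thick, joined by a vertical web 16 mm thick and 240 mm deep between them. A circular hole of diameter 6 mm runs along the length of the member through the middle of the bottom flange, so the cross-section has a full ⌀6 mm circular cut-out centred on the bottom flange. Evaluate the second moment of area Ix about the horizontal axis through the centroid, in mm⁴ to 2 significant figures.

Treat the section as a set of non-overlapping primitives; coordinates are from the bounding-box lower-left.
Bottom flange: 280 × 18, A = 5 040 mm², y = 9 mm, Ī = 136 080 mm⁴.
Web: 16 × 240, A = 3 840 mm², y = 138 mm, Ī = 18 432 000 mm⁴.
Top flange: 280 × 18, A = 5 040 mm², y = 267 mm, Ī = 136 080 mm⁴.
Hole (subtracted): ⌀6, A = 28.27 mm², y = 9 mm, Ī = 63.62 mm⁴.
Centroid: ȳ = ΣA·y / ΣA = 138.3 mm.
Transfer each piece to the horizontal axis through the centroid using Ī + A·d² with d = y − 138.3:
  bottom flange: d = -129.3 mm → contributes +84 348 477 mm⁴
  web: d = -0.2626 mm → contributes +18 432 265 mm⁴
  top flange: d = 128.7 mm → contributes +83 665 658 mm⁴
  hole: d = -129.3 mm → contributes −472 494 mm⁴
Total I = 185 973 906 mm⁴.

Ix ≈ 1.9 × 10⁸ mm⁴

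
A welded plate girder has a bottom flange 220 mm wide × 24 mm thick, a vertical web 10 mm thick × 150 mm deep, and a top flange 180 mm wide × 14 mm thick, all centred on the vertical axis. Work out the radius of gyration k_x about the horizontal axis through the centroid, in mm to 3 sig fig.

Split into non-overlapping primitives; take the origin at the lower-left of the bounding box.
Bottom plate: 220 × 24, A = 5 280 mm², y = 12 mm, Ī = 253 440 mm⁴.
Web plate: 10 × 150, A = 1 500 mm², y = 99 mm, Ī = 2 812 500 mm⁴.
Top plate: 180 × 14, A = 2 520 mm², y = 181 mm, Ī = 41 160 mm⁴.
Centroid: ȳ = ΣA·y / ΣA = 71.826 mm.
Transfer each piece to the horizontal axis through the centroid using Ī + A·d² with d = y − 71.826:
  bottom plate: d = -59.826 mm → contributes +19 151 231 mm⁴
  web plate: d = 27.174 mm → contributes +3 920 155 mm⁴
  top plate: d = 109.17 mm → contributes +30 077 051 mm⁴
Total I = 53 148 438 mm⁴.
Radius of gyration: k = √(I/A) = √(53 148 438 / 9 300) = 75.597 mm.

k_x ≈ 75.6 mm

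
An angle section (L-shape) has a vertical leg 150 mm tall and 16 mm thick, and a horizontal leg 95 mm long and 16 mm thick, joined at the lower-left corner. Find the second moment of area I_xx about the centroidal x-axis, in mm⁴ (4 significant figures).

I_xx ≈ 8.244 × 10⁶ mm⁴

Decompose the section into non-overlapping parts with the origin at the bottom-left of its bounding rectangle.
Vertical leg: 16 × 150, A = 2 400 mm², y = 75 mm, Ī = 4 500 000 mm⁴.
Horizontal leg (remainder): 79 × 16, A = 1 264 mm², y = 8 mm, Ī = 26965.3 mm⁴.
Centroid: ȳ = ΣA·y / ΣA = 51.8865 mm.
Transfer each piece to the centroidal x-axis using Ī + A·d² with d = y − 51.8865:
  vertical leg: d = 23.1135 mm → contributes +5 782 165 mm⁴
  horizontal leg (remainder): d = -43.8865 mm → contributes +2 461 457 mm⁴
Total I = 8 243 622 mm⁴.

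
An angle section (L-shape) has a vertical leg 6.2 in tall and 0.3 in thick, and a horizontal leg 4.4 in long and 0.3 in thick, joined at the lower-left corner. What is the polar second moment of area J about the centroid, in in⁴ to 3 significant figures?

Break the section into simple shapes (no overlaps), measuring from the bottom-left corner of the bounding box.
Vertical leg: 0.3 × 6.2, A = 1.86 in², y = 3.1 in, Ī = 5.9582 in⁴.
Horizontal leg (remainder): 4.1 × 0.3, A = 1.23 in², y = 0.15 in, Ī = 0.009225 in⁴.
Centroid: ȳ = ΣA·y / ΣA = 1.9257 in.
Transfer each piece to the centroidal x-axis using Ī + A·d² with d = y − 1.9257:
  vertical leg: d = 1.1743 in → contributes +8.523 in⁴
  horizontal leg (remainder): d = -1.7757 in → contributes +3.8877 in⁴
Total I = 12.411 in⁴.
For the y-axis: x̄ = 1.0257 in.
Repeating about the centroidal y-axis gives I_y = 5.3205 in⁴.
Polar second moment: J = I_x + I_y = 17.731 in⁴.

J ≈ 17.7 in⁴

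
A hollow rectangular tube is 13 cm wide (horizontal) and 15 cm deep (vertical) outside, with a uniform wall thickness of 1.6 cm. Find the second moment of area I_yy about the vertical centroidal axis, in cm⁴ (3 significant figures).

Decompose the section into non-overlapping parts with the origin at the bottom-left of its bounding rectangle.
Outer rectangle: 13 × 15, A = 195 cm², x = 6.5 cm, Ī = 2746.3 cm⁴.
Inner void (subtracted): 9.8 × 11.8, A = 115.64 cm², x = 6.5 cm, Ī = 925.51 cm⁴.
By symmetry the centroid is at mid-width, x̄ = 6.5 cm.
All pieces are centred on the vertical centroidal axis, so I = ΣĪ (holes subtracted) = 1820.7 cm⁴.

I_yy ≈ 1820 cm⁴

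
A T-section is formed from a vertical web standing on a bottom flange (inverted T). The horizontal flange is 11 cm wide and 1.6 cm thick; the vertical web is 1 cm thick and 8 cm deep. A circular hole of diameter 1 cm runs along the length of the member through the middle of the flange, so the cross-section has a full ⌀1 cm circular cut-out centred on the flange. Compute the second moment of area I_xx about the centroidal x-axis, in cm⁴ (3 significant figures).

Treat the section as a set of non-overlapping primitives; coordinates are from the bounding-box lower-left.
Flange: 11 × 1.6, A = 17.6 cm², y = 0.8 cm, Ī = 3.7547 cm⁴.
Web: 1 × 8, A = 8 cm², y = 5.6 cm, Ī = 42.667 cm⁴.
Hole (subtracted): ⌀1, A = 0.7854 cm², y = 0.8 cm, Ī = 0.049087 cm⁴.
Centroid: ȳ = ΣA·y / ΣA = 2.3475 cm.
Transfer each piece to the centroidal x-axis using Ī + A·d² with d = y − 2.3475:
  flange: d = -1.5475 cm → contributes +45.901 cm⁴
  web: d = 3.2525 cm → contributes +127.3 cm⁴
  hole: d = -1.5475 cm → contributes −1.9299 cm⁴
Total I = 171.27 cm⁴.

I_xx ≈ 171 cm⁴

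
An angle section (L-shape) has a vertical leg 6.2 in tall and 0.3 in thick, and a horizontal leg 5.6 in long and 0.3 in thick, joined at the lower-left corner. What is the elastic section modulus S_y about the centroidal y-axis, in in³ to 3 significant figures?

Decompose the section into non-overlapping parts with the origin at the bottom-left of its bounding rectangle.
Vertical leg: 0.3 × 6.2, A = 1.86 in², x = 0.15 in, Ī = 0.01395 in⁴.
Horizontal leg (remainder): 5.3 × 0.3, A = 1.59 in², x = 2.95 in, Ī = 3.7219 in⁴.
Centroid: x̄ = ΣA·x / ΣA = 1.4404 in.
Transfer each piece to the centroidal y-axis using Ī + A·d² with d = x − 1.4404:
  vertical leg: d = -1.2904 in → contributes +3.1113 in⁴
  horizontal leg (remainder): d = 1.5096 in → contributes +7.3452 in⁴
Total I = 10.456 in⁴.
Extreme fibre distance c = 4.1596 in; S = I/c = 2.5138 in³.

S_y ≈ 2.51 in³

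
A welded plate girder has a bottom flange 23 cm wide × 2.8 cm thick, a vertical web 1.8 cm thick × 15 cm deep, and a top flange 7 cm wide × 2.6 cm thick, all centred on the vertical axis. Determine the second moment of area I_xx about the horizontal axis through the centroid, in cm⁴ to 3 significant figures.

I_xx ≈ 5510 cm⁴

Split into non-overlapping primitives; take the origin at the lower-left of the bounding box.
Bottom plate: 23 × 2.8, A = 64.4 cm², y = 1.4 cm, Ī = 42.075 cm⁴.
Web plate: 1.8 × 15, A = 27 cm², y = 10.3 cm, Ī = 506.25 cm⁴.
Top plate: 7 × 2.6, A = 18.2 cm², y = 19.1 cm, Ī = 10.253 cm⁴.
Centroid: ȳ = ΣA·y / ΣA = 6.5318 cm.
Transfer each piece to the horizontal axis through the centroid using Ī + A·d² with d = y − 6.5318:
  bottom plate: d = -5.1318 cm → contributes +1 738 cm⁴
  web plate: d = 3.7682 cm → contributes +889.64 cm⁴
  top plate: d = 12.568 cm → contributes +2885.1 cm⁴
Total I = 5512.8 cm⁴.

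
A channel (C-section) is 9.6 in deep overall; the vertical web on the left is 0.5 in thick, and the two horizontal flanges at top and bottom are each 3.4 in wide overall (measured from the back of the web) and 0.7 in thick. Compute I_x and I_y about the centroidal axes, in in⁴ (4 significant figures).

I_x ≈ 117.4 in⁴, I_y ≈ 9.302 in⁴

Treat the section as a set of non-overlapping primitives; coordinates are from the bounding-box lower-left.
Web: 0.5 × 9.6, A = 4.8 in², y = 4.8 in, Ī = 36.864 in⁴.
Top flange (beyond web): 2.9 × 0.7, A = 2.03 in², y = 9.25 in, Ī = 0.0828917 in⁴.
Bottom flange (beyond web): 2.9 × 0.7, A = 2.03 in², y = 0.35 in, Ī = 0.0828917 in⁴.
By symmetry the centroid is at mid-height, ȳ = 4.8 in.
Transfer each piece to the centroidal x-axis using Ī + A·d² with d = y − 4.8:
  web: d = 0 in → contributes +36.864 in⁴
  top flange (beyond web): d = 4.45 in → contributes +40.282 in⁴
  bottom flange (beyond web): d = -4.45 in → contributes +40.282 in⁴
Total I = 117.428 in⁴.
For the y-axis: x̄ = 1.02901 in.
Repeating about the centroidal y-axis gives I_y = 9.30208 in⁴.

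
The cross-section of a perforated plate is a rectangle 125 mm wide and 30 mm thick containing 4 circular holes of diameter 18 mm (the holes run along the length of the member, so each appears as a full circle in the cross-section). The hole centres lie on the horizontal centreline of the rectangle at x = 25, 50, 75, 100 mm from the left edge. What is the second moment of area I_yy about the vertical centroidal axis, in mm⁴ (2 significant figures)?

Decompose the section into non-overlapping parts with the origin at the bottom-left of its bounding rectangle.
Plate: 125 × 30, A = 3 750 mm², x = 62.5 mm, Ī = 4 882 813 mm⁴.
Hole 1 (subtracted): ⌀18, A = 254.5 mm², x = 25 mm, Ī = 5 153 mm⁴.
Hole 2 (subtracted): ⌀18, A = 254.5 mm², x = 50 mm, Ī = 5 153 mm⁴.
Hole 3 (subtracted): ⌀18, A = 254.5 mm², x = 75 mm, Ī = 5 153 mm⁴.
Hole 4 (subtracted): ⌀18, A = 254.5 mm², x = 100 mm, Ī = 5 153 mm⁴.
By symmetry the centroid is at mid-width, x̄ = 62.5 mm.
Transfer each piece to the vertical centroidal axis using Ī + A·d² with d = x − 62.5:
  plate: d = 0 mm → contributes +4 882 813 mm⁴
  hole 1: d = -37.5 mm → contributes −363 000 mm⁴
  hole 2: d = -12.5 mm → contributes −44 914 mm⁴
  hole 3: d = 12.5 mm → contributes −44 914 mm⁴
  hole 4: d = 37.5 mm → contributes −363 000 mm⁴
Total I = 4 066 985 mm⁴.

I_yy ≈ 4.1 × 10⁶ mm⁴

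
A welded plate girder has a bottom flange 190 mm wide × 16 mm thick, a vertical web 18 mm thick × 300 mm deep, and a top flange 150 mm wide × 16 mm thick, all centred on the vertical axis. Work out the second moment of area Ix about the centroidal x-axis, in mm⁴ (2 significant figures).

Ix ≈ 1.8 × 10⁸ mm⁴

Split into non-overlapping primitives; take the origin at the lower-left of the bounding box.
Bottom plate: 190 × 16, A = 3 040 mm², y = 8 mm, Ī = 64 853 mm⁴.
Web plate: 18 × 300, A = 5 400 mm², y = 166 mm, Ī = 40 500 000 mm⁴.
Top plate: 150 × 16, A = 2 400 mm², y = 324 mm, Ī = 51 200 mm⁴.
Centroid: ȳ = ΣA·y / ΣA = 156.7 mm.
Transfer each piece to the centroidal x-axis using Ī + A·d² with d = y − 156.7:
  bottom plate: d = -148.7 mm → contributes +67 258 705 mm⁴
  web plate: d = 9.328 mm → contributes +40 969 904 mm⁴
  top plate: d = 167.3 mm → contributes +67 248 315 mm⁴
Total I = 175 476 924 mm⁴.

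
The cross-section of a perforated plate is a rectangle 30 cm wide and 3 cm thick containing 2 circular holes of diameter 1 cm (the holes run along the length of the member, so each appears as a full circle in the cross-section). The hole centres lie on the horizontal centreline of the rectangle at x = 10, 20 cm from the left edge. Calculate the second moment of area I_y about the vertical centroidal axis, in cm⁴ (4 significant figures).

Split into non-overlapping primitives; take the origin at the lower-left of the bounding box.
Plate: 30 × 3, A = 90 cm², x = 15 cm, Ī = 6 750 cm⁴.
Hole 1 (subtracted): ⌀1, A = 0.785398 cm², x = 10 cm, Ī = 0.0490874 cm⁴.
Hole 2 (subtracted): ⌀1, A = 0.785398 cm², x = 20 cm, Ī = 0.0490874 cm⁴.
By symmetry the centroid is at mid-width, x̄ = 15 cm.
Transfer each piece to the vertical centroidal axis using Ī + A·d² with d = x − 15:
  plate: d = 0 cm → contributes +6 750 cm⁴
  hole 1: d = -5 cm → contributes −19.684 cm⁴
  hole 2: d = 5 cm → contributes −19.684 cm⁴
Total I = 6710.63 cm⁴.

I_y ≈ 6711 cm⁴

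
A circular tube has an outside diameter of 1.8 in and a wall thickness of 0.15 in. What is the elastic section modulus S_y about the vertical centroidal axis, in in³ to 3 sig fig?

Decompose the section into non-overlapping parts with the origin at the bottom-left of its bounding rectangle.
Outer circle: ⌀1.8, A = 2.5447 in², x = 0.9 in, Ī = 0.5153 in⁴.
Bore (subtracted): ⌀1.5, A = 1.7671 in², x = 0.9 in, Ī = 0.2485 in⁴.
By symmetry the centroid is at mid-width, x̄ = 0.9 in.
All pieces are centred on the vertical centroidal axis, so I = ΣĪ (holes subtracted) = 0.26679 in⁴.
Extreme fibre distance c = 0.9 in; S = I/c = 0.29644 in³.

S_y ≈ 0.296 in³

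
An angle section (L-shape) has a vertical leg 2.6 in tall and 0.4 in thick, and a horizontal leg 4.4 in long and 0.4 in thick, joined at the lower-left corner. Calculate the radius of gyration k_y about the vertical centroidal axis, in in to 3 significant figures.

Treat the section as a set of non-overlapping primitives; coordinates are from the bounding-box lower-left.
Vertical leg: 0.4 × 2.6, A = 1.04 in², x = 0.2 in, Ī = 0.013867 in⁴.
Horizontal leg (remainder): 4 × 0.4, A = 1.6 in², x = 2.4 in, Ī = 2.1333 in⁴.
Centroid: x̄ = ΣA·x / ΣA = 1.5333 in.
Transfer each piece to the vertical centroidal axis using Ī + A·d² with d = x − 1.5333:
  vertical leg: d = -1.3333 in → contributes +1.8628 in⁴
  horizontal leg (remainder): d = 0.86667 in → contributes +3.3351 in⁴
Total I = 5.1979 in⁴.
Radius of gyration: k = √(I/A) = √(5.1979 / 2.64) = 1.4032 in.

k_y ≈ 1.40 in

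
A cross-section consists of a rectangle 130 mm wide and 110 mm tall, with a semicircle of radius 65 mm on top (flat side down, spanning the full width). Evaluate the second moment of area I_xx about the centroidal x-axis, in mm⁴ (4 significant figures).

I_xx ≈ 4.730 × 10⁷ mm⁴

Break the section into simple shapes (no overlaps), measuring from the bottom-left corner of the bounding box.
Rectangular body: 130 × 110, A = 14 300 mm², y = 55 mm, Ī = 14 419 167 mm⁴.
Semicircular cap: semicircle r = 65, A = 6636.61 mm², y = 137.587 mm, Ī = 1 959 230 mm⁴.
Centroid: ȳ = ΣA·y / ΣA = 81.1789 mm.
Transfer each piece to the centroidal x-axis using Ī + A·d² with d = y − 81.1789:
  rectangular body: d = -26.1789 mm → contributes +24 219 440 mm⁴
  semicircular cap: d = 56.408 mm → contributes +23 076 007 mm⁴
Total I = 47 295 447 mm⁴.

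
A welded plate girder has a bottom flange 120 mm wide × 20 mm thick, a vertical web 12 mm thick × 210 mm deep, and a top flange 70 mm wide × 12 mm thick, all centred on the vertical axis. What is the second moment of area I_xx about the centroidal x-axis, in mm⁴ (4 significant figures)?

I_xx ≈ 4.564 × 10⁷ mm⁴

Treat the section as a set of non-overlapping primitives; coordinates are from the bounding-box lower-left.
Bottom plate: 120 × 20, A = 2 400 mm², y = 10 mm, Ī = 80 000 mm⁴.
Web plate: 12 × 210, A = 2 520 mm², y = 125 mm, Ī = 9 261 000 mm⁴.
Top plate: 70 × 12, A = 840 mm², y = 236 mm, Ī = 10 080 mm⁴.
Centroid: ȳ = ΣA·y / ΣA = 93.2708 mm.
Transfer each piece to the centroidal x-axis using Ī + A·d² with d = y − 93.2708:
  bottom plate: d = -83.2708 mm → contributes +16 721 676 mm⁴
  web plate: d = 31.7292 mm → contributes +11 797 985 mm⁴
  top plate: d = 142.729 mm → contributes +17 122 237 mm⁴
Total I = 45 641 898 mm⁴.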